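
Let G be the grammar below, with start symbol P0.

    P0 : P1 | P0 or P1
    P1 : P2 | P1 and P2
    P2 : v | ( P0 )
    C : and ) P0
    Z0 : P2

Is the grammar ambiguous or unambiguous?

Unambiguous

(C, Z0 are unreachable from P0, so their rules don't affect L(P0).) This is a standard precedence ladder (P0 over P1 over P2), with each level left-recursive on its own operator ('or' at P0, 'and' at P1). That structure is LR(1), hence unambiguous.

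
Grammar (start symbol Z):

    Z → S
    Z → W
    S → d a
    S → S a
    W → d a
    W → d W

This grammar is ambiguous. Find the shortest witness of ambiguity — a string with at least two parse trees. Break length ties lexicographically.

d a

length 2: d a has 2 parse trees

Two derivations of d a:
  Z ⇒ S ⇒ d a
  Z ⇒ W ⇒ d a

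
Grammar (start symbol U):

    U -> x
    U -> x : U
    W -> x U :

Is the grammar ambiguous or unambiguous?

(W is unreachable from U, so its rules don't affect L(U).) The reachable grammar is A → atom sep A | atom. Each atom is followed by either the separator (recurse) or end-of-string (stop) — no choice point.

Unambiguous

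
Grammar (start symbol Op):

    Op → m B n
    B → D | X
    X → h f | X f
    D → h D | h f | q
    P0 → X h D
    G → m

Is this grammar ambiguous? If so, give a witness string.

Ambiguous

Witness: m h f n

Derivation 1: Op ⇒ m B n ⇒ m D n ⇒ m h f n
Derivation 2: Op ⇒ m B n ⇒ m X n ⇒ m h f n

Two distinct leftmost derivations for the same string.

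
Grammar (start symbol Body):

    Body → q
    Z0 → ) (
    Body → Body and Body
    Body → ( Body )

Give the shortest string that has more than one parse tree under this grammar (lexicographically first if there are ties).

length 1: no string has ≥2 trees
length 3: no string has ≥2 trees
length 5: q and q and q has 2 parse trees

Two derivations of q and q and q:
  Body ⇒ Body and Body ⇒ q and Body ⇒ q and Body and Body ⇒ q and q and Body ⇒ q and q and q
  Body ⇒ Body and Body ⇒ Body and Body and Body ⇒ q and Body and Body ⇒ q and q and Body ⇒ q and q and q

q and q and q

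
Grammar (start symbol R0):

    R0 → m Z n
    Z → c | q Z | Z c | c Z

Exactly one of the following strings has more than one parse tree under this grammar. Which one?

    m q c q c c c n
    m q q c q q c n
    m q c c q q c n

m q c q c c c n: 16 trees
m q q c q q c n: 1 tree
m q c c q q c n: 1 tree

m q c q c c c n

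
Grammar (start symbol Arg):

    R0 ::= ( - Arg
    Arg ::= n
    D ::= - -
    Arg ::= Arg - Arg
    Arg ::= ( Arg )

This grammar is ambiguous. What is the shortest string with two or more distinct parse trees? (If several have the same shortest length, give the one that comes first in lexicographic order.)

length 1: no string has ≥2 trees
length 3: no string has ≥2 trees
length 5: n - n - n has 2 parse trees

Two derivations of n - n - n:
  Arg ⇒ Arg - Arg ⇒ n - Arg ⇒ n - Arg - Arg ⇒ n - n - Arg ⇒ n - n - n
  Arg ⇒ Arg - Arg ⇒ Arg - Arg - Arg ⇒ n - Arg - Arg ⇒ n - n - Arg ⇒ n - n - n

n - n - n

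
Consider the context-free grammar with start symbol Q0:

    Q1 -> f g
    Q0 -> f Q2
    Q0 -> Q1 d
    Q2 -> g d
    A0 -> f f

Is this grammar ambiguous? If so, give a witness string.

Ambiguous

Witness: f g d

Derivation 1: Q0 ⇒ f Q2 ⇒ f g d
Derivation 2: Q0 ⇒ Q1 d ⇒ f g d

Two distinct leftmost derivations for the same string.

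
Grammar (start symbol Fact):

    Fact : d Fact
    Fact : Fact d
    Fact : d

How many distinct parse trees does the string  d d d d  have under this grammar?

Parse trees for d d d d:
  [Fact d [Fact d [Fact d [Fact d]]]]
  [Fact d [Fact d [Fact [Fact d] d]]]
  [Fact d [Fact [Fact d [Fact d]] d]]
  [Fact d [Fact [Fact [Fact d] d] d]]
  [Fact [Fact d [Fact d [Fact d]]] d]
  [Fact [Fact d [Fact [Fact d] d]] d]
  [Fact [Fact [Fact d [Fact d]] d] d]
  [Fact [Fact [Fact [Fact d] d] d] d]

8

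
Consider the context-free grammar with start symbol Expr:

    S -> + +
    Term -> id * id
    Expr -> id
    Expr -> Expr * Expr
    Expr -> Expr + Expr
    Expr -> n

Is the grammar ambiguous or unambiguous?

Ambiguous

Witness: id * id * id

Derivation 1: Expr ⇒ Expr * Expr ⇒ id * Expr ⇒ id * Expr * Expr ⇒ id * id * Expr ⇒ id * id * id
Derivation 2: Expr ⇒ Expr * Expr ⇒ Expr * Expr * Expr ⇒ id * Expr * Expr ⇒ id * id * Expr ⇒ id * id * id

Two distinct leftmost derivations for the same string.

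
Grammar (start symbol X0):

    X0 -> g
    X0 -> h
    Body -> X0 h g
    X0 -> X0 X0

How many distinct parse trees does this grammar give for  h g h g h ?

14

Parse trees for h g h g h (showing first 6 of 14):
  [X0 [X0 h] [X0 [X0 g] [X0 [X0 h] [X0 [X0 g] [X0 h]]]]]
  [X0 [X0 h] [X0 [X0 g] [X0 [X0 [X0 h] [X0 g]] [X0 h]]]]
  [X0 [X0 h] [X0 [X0 [X0 g] [X0 h]] [X0 [X0 g] [X0 h]]]]
  [X0 [X0 h] [X0 [X0 [X0 g] [X0 [X0 h] [X0 g]]] [X0 h]]]
  [X0 [X0 h] [X0 [X0 [X0 [X0 g] [X0 h]] [X0 g]] [X0 h]]]
  [X0 [X0 [X0 h] [X0 g]] [X0 [X0 h] [X0 [X0 g] [X0 h]]]]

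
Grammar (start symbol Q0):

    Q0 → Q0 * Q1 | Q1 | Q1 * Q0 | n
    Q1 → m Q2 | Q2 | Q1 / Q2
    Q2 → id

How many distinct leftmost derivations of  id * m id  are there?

Parse trees for id * m id:
  [Q0 [Q0 [Q1 [Q2 id]]] * [Q1 m [Q2 id]]]
  [Q0 [Q1 [Q2 id]] * [Q0 [Q1 m [Q2 id]]]]

2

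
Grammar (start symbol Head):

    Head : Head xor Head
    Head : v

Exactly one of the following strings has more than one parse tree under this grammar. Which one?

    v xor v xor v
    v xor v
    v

v xor v xor v

v xor v xor v: 2 trees
v xor v: 1 tree
v: 1 tree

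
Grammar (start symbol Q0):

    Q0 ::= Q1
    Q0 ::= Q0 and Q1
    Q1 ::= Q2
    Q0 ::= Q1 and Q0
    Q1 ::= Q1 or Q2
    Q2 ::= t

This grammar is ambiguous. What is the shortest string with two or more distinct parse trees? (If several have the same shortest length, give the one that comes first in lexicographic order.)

t and t

length 1: no string has ≥2 trees
length 3: t and t has 2 parse trees

Two derivations of t and t:
  Q0 ⇒ Q0 and Q1 ⇒ Q1 and Q1 ⇒ Q2 and Q1 ⇒ t and Q1 ⇒ t and Q2 ⇒ t and t
  Q0 ⇒ Q1 and Q0 ⇒ Q2 and Q0 ⇒ t and Q0 ⇒ t and Q1 ⇒ t and Q2 ⇒ t and t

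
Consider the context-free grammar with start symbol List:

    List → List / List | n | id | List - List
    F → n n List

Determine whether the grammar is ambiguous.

Witness: id - id - id

Derivation 1: List ⇒ List - List ⇒ id - List ⇒ id - List - List ⇒ id - id - List ⇒ id - id - id
Derivation 2: List ⇒ List - List ⇒ List - List - List ⇒ id - List - List ⇒ id - id - List ⇒ id - id - id

Two distinct leftmost derivations for the same string.

Ambiguous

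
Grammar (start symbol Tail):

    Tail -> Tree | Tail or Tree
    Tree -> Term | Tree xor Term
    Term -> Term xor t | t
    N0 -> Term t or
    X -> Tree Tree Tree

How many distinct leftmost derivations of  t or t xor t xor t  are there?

Parse trees for t or t xor t xor t:
  [Tail [Tail [Tree [Term t]]] or [Tree [Term [Term [Term t] xor t] xor t]]]
  [Tail [Tail [Tree [Term t]]] or [Tree [Tree [Term t]] xor [Term [Term t] xor t]]]
  [Tail [Tail [Tree [Term t]]] or [Tree [Tree [Term [Term t] xor t]] xor [Term t]]]
  [Tail [Tail [Tree [Term t]]] or [Tree [Tree [Tree [Term t]] xor [Term t]] xor [Term t]]]

4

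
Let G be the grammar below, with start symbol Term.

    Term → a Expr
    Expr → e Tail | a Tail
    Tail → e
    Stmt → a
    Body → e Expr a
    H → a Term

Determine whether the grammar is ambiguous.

Only Term, Expr, Tail are reachable from Term; ignoring the rest: The reachable rules are right-linear with at most one rule per (nonterminal, next-terminal) pair. Each input token forces the next rule, so parsing is deterministic.

Unambiguous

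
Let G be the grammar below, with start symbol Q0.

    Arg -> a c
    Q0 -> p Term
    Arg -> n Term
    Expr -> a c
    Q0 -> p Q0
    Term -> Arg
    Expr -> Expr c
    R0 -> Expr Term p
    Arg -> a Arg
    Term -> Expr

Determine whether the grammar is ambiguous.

Ambiguous

Witness: p a c

Derivation 1: Q0 ⇒ p Term ⇒ p Arg ⇒ p a c
Derivation 2: Q0 ⇒ p Term ⇒ p Expr ⇒ p a c

Two distinct leftmost derivations for the same string.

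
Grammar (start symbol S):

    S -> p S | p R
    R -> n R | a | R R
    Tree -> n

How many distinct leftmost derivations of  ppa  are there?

1

Parse trees for ppa:
  [S p [S p [R a]]]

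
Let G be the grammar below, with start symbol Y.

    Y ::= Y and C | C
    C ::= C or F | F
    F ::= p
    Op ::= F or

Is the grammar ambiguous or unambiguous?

Unambiguous

Only Y, C, F are reachable from Y; ignoring the rest: The grammar is stratified — Y handles 'and' (left-recursive), C handles 'or', F atoms. Each operator has a fixed associativity and precedence level, so every string has one parse.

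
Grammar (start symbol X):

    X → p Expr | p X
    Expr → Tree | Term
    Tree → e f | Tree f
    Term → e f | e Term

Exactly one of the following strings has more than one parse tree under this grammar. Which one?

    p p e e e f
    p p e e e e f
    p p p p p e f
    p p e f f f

p p p p p e f

p p e e e f: 1 tree
p p e e e e f: 1 tree
p p p p p e f: 2 trees
p p e f f f: 1 tree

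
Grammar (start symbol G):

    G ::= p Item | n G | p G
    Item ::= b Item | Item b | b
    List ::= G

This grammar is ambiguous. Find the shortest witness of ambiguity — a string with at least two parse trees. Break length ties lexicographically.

length 2: no string has ≥2 trees
length 3: p b b has 2 parse trees

Two derivations of p b b:
  G ⇒ p Item ⇒ p b Item ⇒ p b b
  G ⇒ p Item ⇒ p Item b ⇒ p b b

p b b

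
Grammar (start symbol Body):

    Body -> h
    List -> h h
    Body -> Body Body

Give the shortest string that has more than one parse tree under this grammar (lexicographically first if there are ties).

length 1: no string has ≥2 trees
length 2: no string has ≥2 trees
length 3: h h h has 2 parse trees

Two derivations of h h h:
  Body ⇒ Body Body ⇒ h Body ⇒ h Body Body ⇒ h h Body ⇒ h h h
  Body ⇒ Body Body ⇒ Body Body Body ⇒ h Body Body ⇒ h h Body ⇒ h h h

h h h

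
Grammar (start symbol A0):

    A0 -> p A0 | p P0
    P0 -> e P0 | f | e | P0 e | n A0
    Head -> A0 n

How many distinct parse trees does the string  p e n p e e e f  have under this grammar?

Parse trees for p e n p e e e f:
  [A0 p [P0 e [P0 n [A0 p [P0 e [P0 e [P0 e [P0 f]]]]]]]]

1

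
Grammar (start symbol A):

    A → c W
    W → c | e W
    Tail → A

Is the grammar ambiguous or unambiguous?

(Tail is unreachable from A, so its rules don't affect L(A).) The reachable rules are right-linear with at most one rule per (nonterminal, next-terminal) pair. Each input token forces the next rule, so parsing is deterministic.

Unambiguous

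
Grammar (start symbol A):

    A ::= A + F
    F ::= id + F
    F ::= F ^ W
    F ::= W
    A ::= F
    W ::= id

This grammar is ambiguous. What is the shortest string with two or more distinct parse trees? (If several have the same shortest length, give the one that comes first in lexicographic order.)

length 1: no string has ≥2 trees
length 3: id + id has 2 parse trees

Two derivations of id + id:
  A ⇒ A + F ⇒ F + F ⇒ W + F ⇒ id + F ⇒ id + W ⇒ id + id
  A ⇒ F ⇒ id + F ⇒ id + W ⇒ id + id

id + id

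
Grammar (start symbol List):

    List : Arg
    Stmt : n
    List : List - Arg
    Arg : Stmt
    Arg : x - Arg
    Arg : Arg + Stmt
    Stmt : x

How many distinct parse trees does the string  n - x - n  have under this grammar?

Parse trees for n - x - n:
  [List [List [Arg [Stmt n]]] - [Arg x - [Arg [Stmt n]]]]
  [List [List [List [Arg [Stmt n]]] - [Arg [Stmt x]]] - [Arg [Stmt n]]]

2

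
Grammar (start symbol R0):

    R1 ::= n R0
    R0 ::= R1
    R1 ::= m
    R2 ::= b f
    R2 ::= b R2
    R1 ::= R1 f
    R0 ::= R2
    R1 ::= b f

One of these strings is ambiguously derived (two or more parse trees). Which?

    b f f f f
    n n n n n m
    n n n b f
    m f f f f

n n n b f

b f f f f: 1 tree
n n n n n m: 1 tree
n n n b f: 2 trees
m f f f f: 1 tree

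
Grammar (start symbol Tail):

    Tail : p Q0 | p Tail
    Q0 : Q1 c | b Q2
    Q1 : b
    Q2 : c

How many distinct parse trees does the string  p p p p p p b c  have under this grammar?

Parse trees for p p p p p p b c:
  [Tail p [Tail p [Tail p [Tail p [Tail p [Tail p [Q0 [Q1 b] c]]]]]]]
  [Tail p [Tail p [Tail p [Tail p [Tail p [Tail p [Q0 b [Q2 c]]]]]]]]

2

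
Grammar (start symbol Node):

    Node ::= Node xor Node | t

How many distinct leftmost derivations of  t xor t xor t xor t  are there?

5

Parse trees for t xor t xor t xor t:
  [Node [Node t] xor [Node [Node t] xor [Node [Node t] xor [Node t]]]]
  [Node [Node t] xor [Node [Node [Node t] xor [Node t]] xor [Node t]]]
  [Node [Node [Node t] xor [Node t]] xor [Node [Node t] xor [Node t]]]
  [Node [Node [Node t] xor [Node [Node t] xor [Node t]]] xor [Node t]]
  [Node [Node [Node [Node t] xor [Node t]] xor [Node t]] xor [Node t]]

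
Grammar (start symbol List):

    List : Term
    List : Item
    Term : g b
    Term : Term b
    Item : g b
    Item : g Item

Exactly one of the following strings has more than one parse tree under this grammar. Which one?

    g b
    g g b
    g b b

g b: 2 trees
g g b: 1 tree
g b b: 1 tree

g b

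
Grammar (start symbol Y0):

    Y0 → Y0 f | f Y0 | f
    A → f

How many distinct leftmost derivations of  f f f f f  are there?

Parse trees for f f f f f (showing first 6 of 16):
  [Y0 [Y0 [Y0 [Y0 [Y0 f] f] f] f] f]
  [Y0 [Y0 [Y0 [Y0 f [Y0 f]] f] f] f]
  [Y0 [Y0 [Y0 f [Y0 [Y0 f] f]] f] f]
  [Y0 [Y0 [Y0 f [Y0 f [Y0 f]]] f] f]
  [Y0 [Y0 f [Y0 [Y0 [Y0 f] f] f]] f]
  [Y0 [Y0 f [Y0 [Y0 f [Y0 f]] f]] f]

16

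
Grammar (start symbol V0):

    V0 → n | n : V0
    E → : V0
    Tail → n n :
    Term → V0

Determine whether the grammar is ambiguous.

(E, Tail, Term are unreachable from V0, so their rules don't affect L(V0).) The reachable grammar is A → atom sep A | atom. Each atom is followed by either the separator (recurse) or end-of-string (stop) — no choice point.

Unambiguous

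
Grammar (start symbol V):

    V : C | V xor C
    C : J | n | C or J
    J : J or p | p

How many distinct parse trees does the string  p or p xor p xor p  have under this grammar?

Parse trees for p or p xor p xor p:
  [V [V [V [C [J [J p] or p]]] xor [C [J p]]] xor [C [J p]]]
  [V [V [V [C [C [J p]] or [J p]]] xor [C [J p]]] xor [C [J p]]]

2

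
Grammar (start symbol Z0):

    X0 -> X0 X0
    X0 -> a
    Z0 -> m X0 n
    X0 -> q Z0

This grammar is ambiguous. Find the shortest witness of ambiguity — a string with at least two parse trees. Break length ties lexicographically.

m a a a n

length 3: no string has ≥2 trees
length 4: no string has ≥2 trees
length 5: m a a a n has 2 parse trees

Two derivations of m a a a n:
  Z0 ⇒ m X0 n ⇒ m X0 X0 n ⇒ m X0 X0 X0 n ⇒ m a X0 X0 n ⇒ m a a X0 n ⇒ m a a a n
  Z0 ⇒ m X0 n ⇒ m X0 X0 n ⇒ m a X0 n ⇒ m a X0 X0 n ⇒ m a a X0 n ⇒ m a a a n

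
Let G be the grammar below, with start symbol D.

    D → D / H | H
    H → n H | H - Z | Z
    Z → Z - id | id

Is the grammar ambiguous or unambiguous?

Ambiguous

Witness: id - id

Derivation 1: D ⇒ H ⇒ H - Z ⇒ Z - Z ⇒ id - Z ⇒ id - id
Derivation 2: D ⇒ H ⇒ Z ⇒ Z - id ⇒ id - id

Two distinct leftmost derivations for the same string.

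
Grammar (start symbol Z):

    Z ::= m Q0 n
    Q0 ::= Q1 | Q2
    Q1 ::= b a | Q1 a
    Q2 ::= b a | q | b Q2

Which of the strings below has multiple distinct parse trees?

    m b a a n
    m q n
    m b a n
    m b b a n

m b a n

m b a a n: 1 tree
m q n: 1 tree
m b a n: 2 trees
m b b a n: 1 tree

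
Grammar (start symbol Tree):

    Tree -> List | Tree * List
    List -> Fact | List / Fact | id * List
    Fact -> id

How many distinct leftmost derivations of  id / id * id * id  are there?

2

Parse trees for id / id * id * id:
  [Tree [Tree [List [List [Fact id]] / [Fact id]]] * [List id * [List [Fact id]]]]
  [Tree [Tree [Tree [List [List [Fact id]] / [Fact id]]] * [List [Fact id]]] * [List [Fact id]]]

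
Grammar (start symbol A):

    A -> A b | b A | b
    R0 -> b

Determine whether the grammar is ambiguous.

Witness: b b

Derivation 1: A ⇒ A b ⇒ b b
Derivation 2: A ⇒ b A ⇒ b b

Two distinct leftmost derivations for the same string.

Ambiguous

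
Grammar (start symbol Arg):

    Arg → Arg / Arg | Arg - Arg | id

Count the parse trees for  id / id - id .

Parse trees for id / id - id:
  [Arg [Arg id] / [Arg [Arg id] - [Arg id]]]
  [Arg [Arg [Arg id] / [Arg id]] - [Arg id]]

2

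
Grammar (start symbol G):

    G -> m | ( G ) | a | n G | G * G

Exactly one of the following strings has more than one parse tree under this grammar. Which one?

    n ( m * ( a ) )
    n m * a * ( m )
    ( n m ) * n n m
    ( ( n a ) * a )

n ( m * ( a ) ): 1 tree
n m * a * ( m ): 5 trees
( n m ) * n n m: 1 tree
( ( n a ) * a ): 1 tree

n m * a * ( m )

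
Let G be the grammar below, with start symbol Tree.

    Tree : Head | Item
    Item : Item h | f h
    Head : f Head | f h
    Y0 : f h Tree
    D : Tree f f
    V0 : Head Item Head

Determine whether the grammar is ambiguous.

Ambiguous

Witness: f h

Derivation 1: Tree ⇒ Head ⇒ f h
Derivation 2: Tree ⇒ Item ⇒ f h

Two distinct leftmost derivations for the same string.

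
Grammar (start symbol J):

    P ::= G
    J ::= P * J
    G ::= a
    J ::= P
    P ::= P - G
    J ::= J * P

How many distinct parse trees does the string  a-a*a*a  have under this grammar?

4

Parse trees for a-a*a*a:
  [J [P [P [G a]] - [G a]] * [J [P [G a]] * [J [P [G a]]]]]
  [J [P [P [G a]] - [G a]] * [J [J [P [G a]]] * [P [G a]]]]
  [J [J [P [P [G a]] - [G a]] * [J [P [G a]]]] * [P [G a]]]
  [J [J [J [P [P [G a]] - [G a]]] * [P [G a]]] * [P [G a]]]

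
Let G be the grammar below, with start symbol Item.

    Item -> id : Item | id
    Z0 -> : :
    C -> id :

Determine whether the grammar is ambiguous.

Unambiguous

(Z0, C are unreachable from Item, so their rules don't affect L(Item).) Right-recursive list with a separator: after each atom, whether the separator follows determines the rule. One parse per string.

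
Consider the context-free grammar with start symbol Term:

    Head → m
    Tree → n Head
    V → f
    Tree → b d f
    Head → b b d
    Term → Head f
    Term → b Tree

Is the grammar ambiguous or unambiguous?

Ambiguous

Witness: b b d f

Derivation 1: Term ⇒ Head f ⇒ b b d f
Derivation 2: Term ⇒ b Tree ⇒ b b d f

Two distinct leftmost derivations for the same string.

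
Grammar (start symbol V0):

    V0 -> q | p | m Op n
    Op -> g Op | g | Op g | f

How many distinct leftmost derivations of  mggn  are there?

Parse trees for mggn:
  [V0 m [Op g [Op g]] n]
  [V0 m [Op [Op g] g] n]

2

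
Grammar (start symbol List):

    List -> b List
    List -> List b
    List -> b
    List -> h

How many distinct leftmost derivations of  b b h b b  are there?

Parse trees for b b h b b:
  [List b [List b [List [List [List h] b] b]]]
  [List b [List [List b [List [List h] b]] b]]
  [List b [List [List [List b [List h]] b] b]]
  [List [List b [List b [List [List h] b]]] b]
  [List [List b [List [List b [List h]] b]] b]
  [List [List [List b [List b [List h]]] b] b]

6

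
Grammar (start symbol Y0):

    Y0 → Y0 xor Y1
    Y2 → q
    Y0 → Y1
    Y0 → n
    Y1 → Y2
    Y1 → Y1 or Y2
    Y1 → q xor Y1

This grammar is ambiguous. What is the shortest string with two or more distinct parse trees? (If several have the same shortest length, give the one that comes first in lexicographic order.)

length 1: no string has ≥2 trees
length 3: q xor q has 2 parse trees

Two derivations of q xor q:
  Y0 ⇒ Y0 xor Y1 ⇒ Y1 xor Y1 ⇒ Y2 xor Y1 ⇒ q xor Y1 ⇒ q xor Y2 ⇒ q xor q
  Y0 ⇒ Y1 ⇒ q xor Y1 ⇒ q xor Y2 ⇒ q xor q

q xor q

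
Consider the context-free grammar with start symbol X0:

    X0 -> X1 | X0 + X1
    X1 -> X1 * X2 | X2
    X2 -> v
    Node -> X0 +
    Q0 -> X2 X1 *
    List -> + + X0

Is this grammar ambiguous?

Unambiguous

(Node, Q0, List are unreachable from X0, so their rules don't affect L(X0).) The grammar is stratified — X0 handles '+' (left-recursive), X1 handles '*', X2 atoms. Each operator has a fixed associativity and precedence level, so every string has one parse.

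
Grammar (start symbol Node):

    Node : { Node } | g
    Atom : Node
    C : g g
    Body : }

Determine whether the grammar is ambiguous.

Unambiguous

(Atom, C, Body are unreachable from Node, so their rules don't affect L(Node).) L(Node) is { openⁿ atom closeⁿ : n ≥ 0 }. The bracket depth fixes n, and the derivation is forced at every step.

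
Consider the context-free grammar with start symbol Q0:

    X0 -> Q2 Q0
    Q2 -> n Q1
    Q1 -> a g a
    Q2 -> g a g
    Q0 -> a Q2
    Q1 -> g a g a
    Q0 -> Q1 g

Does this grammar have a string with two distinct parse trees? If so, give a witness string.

Witness: a g a g

Derivation 1: Q0 ⇒ a Q2 ⇒ a g a g
Derivation 2: Q0 ⇒ Q1 g ⇒ a g a g

Two distinct leftmost derivations for the same string.

Ambiguous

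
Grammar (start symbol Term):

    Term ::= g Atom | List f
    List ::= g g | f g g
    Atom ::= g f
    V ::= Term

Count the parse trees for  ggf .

Parse trees for ggf:
  [Term g [Atom g f]]
  [Term [List g g] f]

2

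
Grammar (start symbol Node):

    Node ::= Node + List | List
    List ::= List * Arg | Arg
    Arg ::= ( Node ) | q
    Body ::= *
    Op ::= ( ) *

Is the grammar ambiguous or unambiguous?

(Body, Op are unreachable from Node, so their rules don't affect L(Node).) Node → Node + List | List  ;  List → List * Arg | Arg  — a left-associative chain with Arg at the bottom. Each string factors uniquely by precedence.

Unambiguous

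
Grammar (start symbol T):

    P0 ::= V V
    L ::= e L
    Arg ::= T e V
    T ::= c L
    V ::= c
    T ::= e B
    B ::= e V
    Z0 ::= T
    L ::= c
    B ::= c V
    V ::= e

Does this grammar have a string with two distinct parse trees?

Unambiguous

Only T, B, V, L are reachable from T; ignoring the rest: Each reachable nonterminal has at most one production per leading terminal, and all productions are right-linear; the derivation is determined token-by-token.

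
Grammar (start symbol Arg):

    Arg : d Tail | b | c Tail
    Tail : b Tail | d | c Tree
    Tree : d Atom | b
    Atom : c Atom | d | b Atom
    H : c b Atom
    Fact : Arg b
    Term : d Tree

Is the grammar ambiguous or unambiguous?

Unambiguous

(H, Fact, Term are unreachable from Arg, so their rules don't affect L(Arg).) Restricted to the reachable nonterminals, every rule has the form A → t or A → t B, and no two rules for the same A share a first terminal. The grammar encodes a DFA — one run per string.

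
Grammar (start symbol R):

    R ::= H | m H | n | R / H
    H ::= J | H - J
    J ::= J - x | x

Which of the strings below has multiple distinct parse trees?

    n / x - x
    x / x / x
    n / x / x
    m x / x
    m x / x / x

n / x - x

n / x - x: 2 trees
x / x / x: 1 tree
n / x / x: 1 tree
m x / x: 1 tree
m x / x / x: 1 tree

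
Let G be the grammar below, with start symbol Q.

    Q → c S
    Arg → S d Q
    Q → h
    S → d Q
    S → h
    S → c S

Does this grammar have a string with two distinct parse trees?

(Arg is unreachable from Q, so its rules don't affect L(Q).) The reachable rules are right-linear with at most one rule per (nonterminal, next-terminal) pair. Each input token forces the next rule, so parsing is deterministic.

Unambiguous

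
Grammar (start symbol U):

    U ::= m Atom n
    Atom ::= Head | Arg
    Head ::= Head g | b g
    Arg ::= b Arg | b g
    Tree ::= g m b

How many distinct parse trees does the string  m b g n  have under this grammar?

2

Parse trees for m b g n:
  [U m [Atom [Head b g]] n]
  [U m [Atom [Arg b g]] n]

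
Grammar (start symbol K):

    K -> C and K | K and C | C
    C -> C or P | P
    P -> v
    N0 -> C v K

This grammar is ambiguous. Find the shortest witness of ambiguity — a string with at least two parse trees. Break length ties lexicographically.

v and v

length 1: no string has ≥2 trees
length 3: v and v has 2 parse trees

Two derivations of v and v:
  K ⇒ C and K ⇒ P and K ⇒ v and K ⇒ v and C ⇒ v and P ⇒ v and v
  K ⇒ K and C ⇒ C and C ⇒ P and C ⇒ v and C ⇒ v and P ⇒ v and v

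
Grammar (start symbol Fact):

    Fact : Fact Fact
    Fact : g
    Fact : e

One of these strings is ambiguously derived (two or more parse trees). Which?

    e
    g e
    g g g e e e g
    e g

g g g e e e g

e: 1 tree
g e: 1 tree
g g g e e e g: 132 trees
e g: 1 tree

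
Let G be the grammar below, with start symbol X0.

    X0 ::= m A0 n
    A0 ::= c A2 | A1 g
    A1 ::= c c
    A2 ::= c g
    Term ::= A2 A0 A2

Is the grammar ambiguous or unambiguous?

Witness: m c c g n

Derivation 1: X0 ⇒ m A0 n ⇒ m c A2 n ⇒ m c c g n
Derivation 2: X0 ⇒ m A0 n ⇒ m A1 g n ⇒ m c c g n

Two distinct leftmost derivations for the same string.

Ambiguous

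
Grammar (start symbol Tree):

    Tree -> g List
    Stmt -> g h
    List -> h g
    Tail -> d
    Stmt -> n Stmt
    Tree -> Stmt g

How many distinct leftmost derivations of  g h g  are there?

2

Parse trees for g h g:
  [Tree g [List h g]]
  [Tree [Stmt g h] g]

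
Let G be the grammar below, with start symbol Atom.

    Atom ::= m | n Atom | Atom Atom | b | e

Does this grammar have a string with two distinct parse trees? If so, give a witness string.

Witness: b b b

Derivation 1: Atom ⇒ Atom Atom ⇒ Atom Atom Atom ⇒ b Atom Atom ⇒ b b Atom ⇒ b b b
Derivation 2: Atom ⇒ Atom Atom ⇒ b Atom ⇒ b Atom Atom ⇒ b b Atom ⇒ b b b

Two distinct leftmost derivations for the same string.

Ambiguous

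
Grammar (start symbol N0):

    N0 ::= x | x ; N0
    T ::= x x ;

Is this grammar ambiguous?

Only N0 is reachable from N0; ignoring the rest: The reachable grammar is A → atom sep A | atom. Each atom is followed by either the separator (recurse) or end-of-string (stop) — no choice point.

Unambiguous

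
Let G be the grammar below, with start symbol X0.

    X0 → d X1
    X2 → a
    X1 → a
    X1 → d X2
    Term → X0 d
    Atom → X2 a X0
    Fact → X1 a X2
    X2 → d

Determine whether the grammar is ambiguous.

Only X0, X1, X2 are reachable from X0; ignoring the rest: The reachable rules are right-linear with at most one rule per (nonterminal, next-terminal) pair. Each input token forces the next rule, so parsing is deterministic.

Unambiguous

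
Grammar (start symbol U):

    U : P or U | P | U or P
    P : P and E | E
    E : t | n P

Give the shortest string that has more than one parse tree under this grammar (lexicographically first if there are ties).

length 1: no string has ≥2 trees
length 2: no string has ≥2 trees
length 3: t or t has 2 parse trees

Two derivations of t or t:
  U ⇒ P or U ⇒ E or U ⇒ t or U ⇒ t or P ⇒ t or E ⇒ t or t
  U ⇒ U or P ⇒ P or P ⇒ E or P ⇒ t or P ⇒ t or E ⇒ t or t

t or t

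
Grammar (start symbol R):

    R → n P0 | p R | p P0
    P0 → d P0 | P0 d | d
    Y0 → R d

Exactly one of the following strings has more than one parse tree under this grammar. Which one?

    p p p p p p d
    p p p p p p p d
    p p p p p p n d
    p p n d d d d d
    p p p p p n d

p p n d d d d d

p p p p p p d: 1 tree
p p p p p p p d: 1 tree
p p p p p p n d: 1 tree
p p n d d d d d: 16 trees
p p p p p n d: 1 tree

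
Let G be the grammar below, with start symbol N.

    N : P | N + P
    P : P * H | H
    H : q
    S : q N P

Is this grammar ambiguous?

Only N, P, H are reachable from N; ignoring the rest: The grammar is stratified — N handles '+' (left-recursive), P handles '*', H atoms. Each operator has a fixed associativity and precedence level, so every string has one parse.

Unambiguous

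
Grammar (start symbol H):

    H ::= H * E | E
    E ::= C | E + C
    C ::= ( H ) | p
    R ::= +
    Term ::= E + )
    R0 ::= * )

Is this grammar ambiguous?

Unambiguous

Only H, E, C are reachable from H; ignoring the rest: This is a standard precedence ladder (H over E over C), with each level left-recursive on its own operator ('*' at H, '+' at E). That structure is LR(1), hence unambiguous.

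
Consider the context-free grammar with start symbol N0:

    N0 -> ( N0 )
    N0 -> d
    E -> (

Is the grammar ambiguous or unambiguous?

Only N0 is reachable from N0; ignoring the rest: L(N0) is { openⁿ atom closeⁿ : n ≥ 0 }. The bracket depth fixes n, and the derivation is forced at every step.

Unambiguous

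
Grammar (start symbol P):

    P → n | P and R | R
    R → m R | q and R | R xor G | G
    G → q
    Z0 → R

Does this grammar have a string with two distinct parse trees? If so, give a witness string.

Witness: q and q

Derivation 1: P ⇒ P and R ⇒ R and R ⇒ G and R ⇒ q and R ⇒ q and G ⇒ q and q
Derivation 2: P ⇒ R ⇒ q and R ⇒ q and G ⇒ q and q

Two distinct leftmost derivations for the same string.

Ambiguous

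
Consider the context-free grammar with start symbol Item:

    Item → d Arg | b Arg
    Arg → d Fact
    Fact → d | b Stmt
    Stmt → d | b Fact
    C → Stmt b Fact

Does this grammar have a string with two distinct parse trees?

Unambiguous

Only Item, Arg, Fact, Stmt are reachable from Item; ignoring the rest: Restricted to the reachable nonterminals, every rule has the form A → t or A → t B, and no two rules for the same A share a first terminal. The grammar encodes a DFA — one run per string.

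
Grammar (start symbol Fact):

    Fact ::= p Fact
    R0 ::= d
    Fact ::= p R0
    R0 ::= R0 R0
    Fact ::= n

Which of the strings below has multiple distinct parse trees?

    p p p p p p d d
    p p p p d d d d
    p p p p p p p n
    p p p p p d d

p p p p d d d d

p p p p p p d d: 1 tree
p p p p d d d d: 5 trees
p p p p p p p n: 1 tree
p p p p p d d: 1 tree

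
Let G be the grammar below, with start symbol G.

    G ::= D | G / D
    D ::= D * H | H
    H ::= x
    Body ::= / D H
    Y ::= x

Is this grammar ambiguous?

Unambiguous

Only G, D, H are reachable from G; ignoring the rest: This is a standard precedence ladder (G over D over H), with each level left-recursive on its own operator ('/' at G, '*' at D). That structure is LR(1), hence unambiguous.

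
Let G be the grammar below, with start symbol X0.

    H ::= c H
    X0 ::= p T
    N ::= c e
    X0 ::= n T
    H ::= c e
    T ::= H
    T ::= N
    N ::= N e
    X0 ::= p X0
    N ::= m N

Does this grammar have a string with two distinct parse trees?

Witness: n c e

Derivation 1: X0 ⇒ n T ⇒ n H ⇒ n c e
Derivation 2: X0 ⇒ n T ⇒ n N ⇒ n c e

Two distinct leftmost derivations for the same string.

Ambiguous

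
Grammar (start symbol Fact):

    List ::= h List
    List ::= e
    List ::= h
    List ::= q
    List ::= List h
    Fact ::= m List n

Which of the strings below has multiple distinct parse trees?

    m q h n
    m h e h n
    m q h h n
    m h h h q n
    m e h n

m h e h n

m q h n: 1 tree
m h e h n: 2 trees
m q h h n: 1 tree
m h h h q n: 1 tree
m e h n: 1 tree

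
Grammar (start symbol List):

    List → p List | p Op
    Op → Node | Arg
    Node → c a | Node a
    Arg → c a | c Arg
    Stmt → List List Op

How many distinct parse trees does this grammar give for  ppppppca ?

2

Parse trees for ppppppca:
  [List p [List p [List p [List p [List p [List p [Op [Node c a]]]]]]]]
  [List p [List p [List p [List p [List p [List p [Op [Arg c a]]]]]]]]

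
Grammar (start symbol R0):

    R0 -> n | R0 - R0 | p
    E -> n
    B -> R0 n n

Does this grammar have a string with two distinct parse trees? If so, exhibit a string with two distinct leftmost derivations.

Ambiguous

Witness: n - n - n

Derivation 1: R0 ⇒ R0 - R0 ⇒ n - R0 ⇒ n - R0 - R0 ⇒ n - n - R0 ⇒ n - n - n
Derivation 2: R0 ⇒ R0 - R0 ⇒ R0 - R0 - R0 ⇒ n - R0 - R0 ⇒ n - n - R0 ⇒ n - n - n

Two distinct leftmost derivations for the same string.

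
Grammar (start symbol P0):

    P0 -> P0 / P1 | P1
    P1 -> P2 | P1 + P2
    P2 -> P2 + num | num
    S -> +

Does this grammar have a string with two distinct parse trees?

Witness: num + num

Derivation 1: P0 ⇒ P1 ⇒ P2 ⇒ P2 + num ⇒ num + num
Derivation 2: P0 ⇒ P1 ⇒ P1 + P2 ⇒ P2 + P2 ⇒ num + P2 ⇒ num + num

Two distinct leftmost derivations for the same string.

Ambiguous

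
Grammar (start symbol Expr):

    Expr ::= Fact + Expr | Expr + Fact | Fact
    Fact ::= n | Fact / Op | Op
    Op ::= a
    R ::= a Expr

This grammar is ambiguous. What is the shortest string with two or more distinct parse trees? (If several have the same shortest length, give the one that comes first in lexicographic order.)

a + a

length 1: no string has ≥2 trees
length 3: a + a has 2 parse trees

Two derivations of a + a:
  Expr ⇒ Fact + Expr ⇒ Op + Expr ⇒ a + Expr ⇒ a + Fact ⇒ a + Op ⇒ a + a
  Expr ⇒ Expr + Fact ⇒ Fact + Fact ⇒ Op + Fact ⇒ a + Fact ⇒ a + Op ⇒ a + a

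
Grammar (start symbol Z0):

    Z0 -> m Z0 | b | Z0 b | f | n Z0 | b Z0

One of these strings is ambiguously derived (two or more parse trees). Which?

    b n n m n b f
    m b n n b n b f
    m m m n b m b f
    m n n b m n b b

b n n m n b f: 1 tree
m b n n b n b f: 1 tree
m m m n b m b f: 1 tree
m n n b m n b b: 8 trees

m n n b m n b b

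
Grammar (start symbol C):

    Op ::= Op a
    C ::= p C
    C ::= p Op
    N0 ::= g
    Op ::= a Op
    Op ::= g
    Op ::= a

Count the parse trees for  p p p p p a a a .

Parse trees for p p p p p a a a:
  [C p [C p [C p [C p [C p [Op [Op [Op a] a] a]]]]]]
  [C p [C p [C p [C p [C p [Op [Op a [Op a]] a]]]]]]
  [C p [C p [C p [C p [C p [Op a [Op [Op a] a]]]]]]]
  [C p [C p [C p [C p [C p [Op a [Op a [Op a]]]]]]]]

4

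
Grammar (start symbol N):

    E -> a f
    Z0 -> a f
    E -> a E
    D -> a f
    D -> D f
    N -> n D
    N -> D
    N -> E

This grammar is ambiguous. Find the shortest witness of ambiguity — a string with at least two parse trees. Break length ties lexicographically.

a f

length 2: a f has 2 parse trees

Two derivations of a f:
  N ⇒ D ⇒ a f
  N ⇒ E ⇒ a f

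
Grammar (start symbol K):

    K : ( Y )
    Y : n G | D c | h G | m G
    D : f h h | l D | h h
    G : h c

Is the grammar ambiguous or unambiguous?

Ambiguous

Witness: ( h h c )

Derivation 1: K ⇒ ( Y ) ⇒ ( D c ) ⇒ ( h h c )
Derivation 2: K ⇒ ( Y ) ⇒ ( h G ) ⇒ ( h h c )

Two distinct leftmost derivations for the same string.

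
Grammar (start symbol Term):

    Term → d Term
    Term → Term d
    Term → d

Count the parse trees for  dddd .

8

Parse trees for dddd:
  [Term d [Term d [Term d [Term d]]]]
  [Term d [Term d [Term [Term d] d]]]
  [Term d [Term [Term d [Term d]] d]]
  [Term d [Term [Term [Term d] d] d]]
  [Term [Term d [Term d [Term d]]] d]
  [Term [Term d [Term [Term d] d]] d]
  [Term [Term [Term d [Term d]] d] d]
  [Term [Term [Term [Term d] d] d] d]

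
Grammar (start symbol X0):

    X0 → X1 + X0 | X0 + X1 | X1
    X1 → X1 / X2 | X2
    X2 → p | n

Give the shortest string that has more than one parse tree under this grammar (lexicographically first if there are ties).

length 1: no string has ≥2 trees
length 3: n + n has 2 parse trees

Two derivations of n + n:
  X0 ⇒ X1 + X0 ⇒ X2 + X0 ⇒ n + X0 ⇒ n + X1 ⇒ n + X2 ⇒ n + n
  X0 ⇒ X0 + X1 ⇒ X1 + X1 ⇒ X2 + X1 ⇒ n + X1 ⇒ n + X2 ⇒ n + n

n + n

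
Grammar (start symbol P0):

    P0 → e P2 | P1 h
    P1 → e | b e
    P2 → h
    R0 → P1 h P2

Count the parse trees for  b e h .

Parse trees for b e h:
  [P0 [P1 b e] h]

1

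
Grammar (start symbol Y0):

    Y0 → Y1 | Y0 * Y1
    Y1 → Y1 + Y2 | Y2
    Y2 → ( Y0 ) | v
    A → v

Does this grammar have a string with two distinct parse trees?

Unambiguous

Only Y0, Y1, Y2 are reachable from Y0; ignoring the rest: The grammar is stratified — Y0 handles '*' (left-recursive), Y1 handles '+', Y2 atoms. Each operator has a fixed associativity and precedence level, so every string has one parse.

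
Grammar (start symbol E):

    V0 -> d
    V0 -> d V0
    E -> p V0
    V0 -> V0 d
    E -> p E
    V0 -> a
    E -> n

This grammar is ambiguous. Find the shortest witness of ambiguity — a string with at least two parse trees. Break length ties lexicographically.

length 1: no string has ≥2 trees
length 2: no string has ≥2 trees
length 3: p d d has 2 parse trees

Two derivations of p d d:
  E ⇒ p V0 ⇒ p d V0 ⇒ p d d
  E ⇒ p V0 ⇒ p V0 d ⇒ p d d

p d d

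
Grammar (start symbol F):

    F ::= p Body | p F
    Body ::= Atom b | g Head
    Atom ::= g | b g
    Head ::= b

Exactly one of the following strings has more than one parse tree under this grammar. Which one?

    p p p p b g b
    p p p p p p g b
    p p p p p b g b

p p p p b g b: 1 tree
p p p p p p g b: 2 trees
p p p p p b g b: 1 tree

p p p p p p g b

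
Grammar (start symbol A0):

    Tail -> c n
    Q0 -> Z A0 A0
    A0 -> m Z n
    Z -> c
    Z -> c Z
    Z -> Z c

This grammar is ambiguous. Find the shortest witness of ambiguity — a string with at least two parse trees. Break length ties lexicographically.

length 3: no string has ≥2 trees
length 4: m c c n has 2 parse trees

Two derivations of m c c n:
  A0 ⇒ m Z n ⇒ m c Z n ⇒ m c c n
  A0 ⇒ m Z n ⇒ m Z c n ⇒ m c c n

m c c n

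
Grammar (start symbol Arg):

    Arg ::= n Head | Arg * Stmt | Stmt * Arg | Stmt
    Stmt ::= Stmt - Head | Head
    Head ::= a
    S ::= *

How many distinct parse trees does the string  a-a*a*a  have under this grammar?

4

Parse trees for a-a*a*a:
  [Arg [Arg [Arg [Stmt [Stmt [Head a]] - [Head a]]] * [Stmt [Head a]]] * [Stmt [Head a]]]
  [Arg [Arg [Stmt [Stmt [Head a]] - [Head a]] * [Arg [Stmt [Head a]]]] * [Stmt [Head a]]]
  [Arg [Stmt [Stmt [Head a]] - [Head a]] * [Arg [Arg [Stmt [Head a]]] * [Stmt [Head a]]]]
  [Arg [Stmt [Stmt [Head a]] - [Head a]] * [Arg [Stmt [Head a]] * [Arg [Stmt [Head a]]]]]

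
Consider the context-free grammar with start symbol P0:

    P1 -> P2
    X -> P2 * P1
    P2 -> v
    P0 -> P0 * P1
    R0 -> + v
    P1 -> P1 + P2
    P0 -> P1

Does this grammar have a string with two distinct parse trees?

Only P0, P1, P2 are reachable from P0; ignoring the rest: This is a standard precedence ladder (P0 over P1 over P2), with each level left-recursive on its own operator ('*' at P0, '+' at P1). That structure is LR(1), hence unambiguous.

Unambiguous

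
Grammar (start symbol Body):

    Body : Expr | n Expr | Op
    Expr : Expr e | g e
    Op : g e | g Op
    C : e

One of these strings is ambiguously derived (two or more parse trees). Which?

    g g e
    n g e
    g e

g g e: 1 tree
n g e: 1 tree
g e: 2 trees

g e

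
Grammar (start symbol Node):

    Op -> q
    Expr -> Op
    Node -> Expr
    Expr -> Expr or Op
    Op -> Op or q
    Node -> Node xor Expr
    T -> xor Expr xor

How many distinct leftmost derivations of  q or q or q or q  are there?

8

Parse trees for q or q or q or q:
  [Node [Expr [Op [Op [Op [Op q] or q] or q] or q]]]
  [Node [Expr [Expr [Op q]] or [Op [Op [Op q] or q] or q]]]
  [Node [Expr [Expr [Op [Op q] or q]] or [Op [Op q] or q]]]
  [Node [Expr [Expr [Expr [Op q]] or [Op q]] or [Op [Op q] or q]]]
  [Node [Expr [Expr [Op [Op [Op q] or q] or q]] or [Op q]]]
  [Node [Expr [Expr [Expr [Op q]] or [Op [Op q] or q]] or [Op q]]]
  [Node [Expr [Expr [Expr [Op [Op q] or q]] or [Op q]] or [Op q]]]
  [Node [Expr [Expr [Expr [Expr [Op q]] or [Op q]] or [Op q]] or [Op q]]]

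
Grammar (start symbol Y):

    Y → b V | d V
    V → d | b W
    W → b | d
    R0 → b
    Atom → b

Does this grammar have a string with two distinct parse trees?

Only Y, V, W are reachable from Y; ignoring the rest: The reachable rules are right-linear with at most one rule per (nonterminal, next-terminal) pair. Each input token forces the next rule, so parsing is deterministic.

Unambiguous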